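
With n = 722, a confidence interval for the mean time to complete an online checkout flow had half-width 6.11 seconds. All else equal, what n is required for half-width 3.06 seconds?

2879

Margin of error scales as 1/√n, so n₂ = n₁·(E₁/E₂)².
n₂ = 722 × (6.11/3.06)² = 722 × 3.987 = 2878.61
Round up: n₂ = 2879.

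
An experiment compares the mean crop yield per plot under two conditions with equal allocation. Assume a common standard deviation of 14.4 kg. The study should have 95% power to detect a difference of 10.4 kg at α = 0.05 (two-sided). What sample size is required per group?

For two equal groups, n per group = 2·((z_{α/2} + z_β)·σ/δ)².
z_{α/2} = 1.960; z_β = 1.645 (power 95%).
n = 2 × (3.605 × 14.4 / 10.4)² = 2 × 24.92 = 49.84
Round up: n = 50 per group.

50 per group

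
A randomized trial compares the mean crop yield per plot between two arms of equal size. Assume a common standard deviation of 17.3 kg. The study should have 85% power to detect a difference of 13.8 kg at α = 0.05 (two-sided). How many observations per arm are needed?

29 per group

For two equal groups, n per group = 2·((z_{α/2} + z_β)·σ/δ)².
z_{α/2} = 1.960; z_β = 1.036 (power 85%).
n = 2 × (2.996 × 17.3 / 13.8)² = 2 × 14.11 = 28.22
Round up: n = 29 per group.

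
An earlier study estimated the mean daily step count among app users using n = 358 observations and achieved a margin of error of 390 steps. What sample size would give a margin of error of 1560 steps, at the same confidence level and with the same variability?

Margin of error scales as 1/√n, so n₂ = n₁·(E₁/E₂)².
n₂ = 358 × (390/1560)² = 358 × 0.0625 = 22.38
Round up: n₂ = 23.

23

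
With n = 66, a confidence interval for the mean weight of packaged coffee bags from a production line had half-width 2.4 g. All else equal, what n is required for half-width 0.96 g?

Margin of error scales as 1/√n, so n₂ = n₁·(E₁/E₂)².
n₂ = 66 × (2.4/0.96)² = 66 × 6.25 = 412.50
Round up: n₂ = 413.

n = 413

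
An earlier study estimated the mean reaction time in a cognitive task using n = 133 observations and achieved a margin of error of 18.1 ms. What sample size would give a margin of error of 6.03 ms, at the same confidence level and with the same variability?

Margin of error scales as 1/√n, so n₂ = n₁·(E₁/E₂)².
n₂ = 133 × (18.1/6.03)² = 133 × 9.01 = 1198.33
Round up: n₂ = 1199.

1199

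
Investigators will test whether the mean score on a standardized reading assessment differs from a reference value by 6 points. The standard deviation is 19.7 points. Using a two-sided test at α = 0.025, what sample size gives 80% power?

For a one-sample z-test, n = ((z_{α/2} + z_β)·σ/δ)².
z_{α/2} = 2.241 (two-sided α = 0.025); z_β = 0.842 (power 80% → β = 0.2).
n = (3.083 × 19.7 / 6)² = 102.47
Round up: n = 103.

103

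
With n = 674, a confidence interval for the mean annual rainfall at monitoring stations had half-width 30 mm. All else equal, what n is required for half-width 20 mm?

Margin of error scales as 1/√n, so n₂ = n₁·(E₁/E₂)².
n₂ = 674 × (30/20)² = 674 × 2.25 = 1516.50
Round up: n₂ = 1517.

n = 1517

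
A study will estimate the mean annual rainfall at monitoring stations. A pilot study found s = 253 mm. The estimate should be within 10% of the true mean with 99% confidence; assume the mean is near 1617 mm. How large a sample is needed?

17

For a mean, the margin of error is E = z·σ/√n, so n = (zσ/E)².
At 99% confidence, z = 2.576.
E = 10% of 1617 = 161.7 mm.
n = (2.576 × 253 / 161.7)² = 16.24
Round up: n = 17.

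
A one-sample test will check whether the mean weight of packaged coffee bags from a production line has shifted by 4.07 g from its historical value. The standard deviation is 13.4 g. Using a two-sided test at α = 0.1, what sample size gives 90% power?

For a one-sample z-test, n = ((z_{α/2} + z_β)·σ/δ)².
z_{α/2} = 1.645 (two-sided α = 0.1); z_β = 1.282 (power 90% → β = 0.1).
n = (2.927 × 13.4 / 4.07)² = 92.87
Round up: n = 93.

93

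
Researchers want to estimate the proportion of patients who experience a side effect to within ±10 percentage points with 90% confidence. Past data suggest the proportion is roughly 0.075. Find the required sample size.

n = 19

For a proportion with margin E = 0.1 at 90% confidence, z = 1.645.
n = p̂(1−p̂)(z/E)² = 0.075 × 0.925 × (1.645/0.1)² = 18.77
Round up: n = 19.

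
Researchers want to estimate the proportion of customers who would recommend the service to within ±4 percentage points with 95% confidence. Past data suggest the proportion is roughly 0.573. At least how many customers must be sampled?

588

For a proportion with margin E = 0.04 at 95% confidence, z = 1.960.
n = p̂(1−p̂)(z/E)² = 0.573 × 0.427 × (1.960/0.04)² = 587.46
Round up: n = 588.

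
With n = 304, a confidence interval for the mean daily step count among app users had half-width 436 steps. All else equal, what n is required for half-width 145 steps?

Margin of error scales as 1/√n, so n₂ = n₁·(E₁/E₂)².
n₂ = 304 × (436/145)² = 304 × 9.041 = 2748.46
Round up: n₂ = 2749.

2749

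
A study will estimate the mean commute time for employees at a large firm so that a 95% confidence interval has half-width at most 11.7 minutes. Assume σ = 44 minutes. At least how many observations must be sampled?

n = 55

For a mean, the margin of error is E = z·σ/√n, so n = (zσ/E)².
At 95% confidence, z = 1.960.
n = (1.960 × 44 / 11.7)² = 54.33
Round up: n = 55.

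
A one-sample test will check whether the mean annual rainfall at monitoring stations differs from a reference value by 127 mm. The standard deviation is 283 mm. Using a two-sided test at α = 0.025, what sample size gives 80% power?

For a one-sample z-test, n = ((z_{α/2} + z_β)·σ/δ)².
z_{α/2} = 2.241 (two-sided α = 0.025); z_β = 0.842 (power 80% → β = 0.2).
n = (3.083 × 283 / 127)² = 47.20
Round up: n = 48.

48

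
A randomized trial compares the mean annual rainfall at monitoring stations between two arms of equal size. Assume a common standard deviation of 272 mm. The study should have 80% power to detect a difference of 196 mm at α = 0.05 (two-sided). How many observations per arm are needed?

31 per group

For two equal groups, n per group = 2·((z_{α/2} + z_β)·σ/δ)².
z_{α/2} = 1.960; z_β = 0.842 (power 80%).
n = 2 × (2.802 × 272 / 196)² = 2 × 15.12 = 30.24
Round up: n = 31 per group.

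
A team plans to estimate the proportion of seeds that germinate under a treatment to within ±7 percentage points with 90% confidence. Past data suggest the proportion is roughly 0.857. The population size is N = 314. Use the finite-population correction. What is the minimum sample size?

For a proportion with margin E = 0.07 at 90% confidence, z = 1.645.
n = p̂(1−p̂)(z/E)² = 0.857 × 0.143 × (1.645/0.07)² = 67.68 — call this n₀.
Finite-population correction with N = 314: n = n₀ / (1 + (n₀−1)/N) = 67.68 / 1.212 = 55.84
Round up: n = 56.

56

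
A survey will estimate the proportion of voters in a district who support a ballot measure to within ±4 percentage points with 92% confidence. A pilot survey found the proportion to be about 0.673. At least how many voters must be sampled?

n = 422

For a proportion with margin E = 0.04 at 92% confidence, z = 1.751.
n = p̂(1−p̂)(z/E)² = 0.673 × 0.327 × (1.751/0.04)² = 421.71
Round up: n = 422.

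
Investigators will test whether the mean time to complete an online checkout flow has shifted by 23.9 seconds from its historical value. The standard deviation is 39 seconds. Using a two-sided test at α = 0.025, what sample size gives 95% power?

41

For a one-sample z-test, n = ((z_{α/2} + z_β)·σ/δ)².
z_{α/2} = 2.241 (two-sided α = 0.025); z_β = 1.645 (power 95% → β = 0.05).
n = (3.886 × 39 / 23.9)² = 40.21
Round up: n = 41.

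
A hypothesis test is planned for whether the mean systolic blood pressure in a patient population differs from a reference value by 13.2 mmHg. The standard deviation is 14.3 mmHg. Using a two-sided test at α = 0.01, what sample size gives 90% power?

For a one-sample z-test, n = ((z_{α/2} + z_β)·σ/δ)².
z_{α/2} = 2.576 (two-sided α = 0.01); z_β = 1.282 (power 90% → β = 0.1).
n = (3.858 × 14.3 / 13.2)² = 17.47
Round up: n = 18.

n = 18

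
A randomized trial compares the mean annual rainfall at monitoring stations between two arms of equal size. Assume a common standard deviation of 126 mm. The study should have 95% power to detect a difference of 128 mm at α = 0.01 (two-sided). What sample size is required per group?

35 per group

For two equal groups, n per group = 2·((z_{α/2} + z_β)·σ/δ)².
z_{α/2} = 2.576; z_β = 1.645 (power 95%).
n = 2 × (4.221 × 126 / 128)² = 2 × 17.26 = 34.52
Round up: n = 35 per group.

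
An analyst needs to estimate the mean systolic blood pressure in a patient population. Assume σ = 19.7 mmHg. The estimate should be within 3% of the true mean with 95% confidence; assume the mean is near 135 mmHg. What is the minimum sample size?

n = 91

For a mean, the margin of error is E = z·σ/√n, so n = (zσ/E)².
At 95% confidence, z = 1.960.
E = 3% of 135 = 4.05 mmHg.
n = (1.960 × 19.7 / 4.05)² = 90.89
Round up: n = 91.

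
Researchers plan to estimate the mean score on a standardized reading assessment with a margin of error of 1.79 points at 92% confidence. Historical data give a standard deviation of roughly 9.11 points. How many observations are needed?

80

For a mean, the margin of error is E = z·σ/√n, so n = (zσ/E)².
At 92% confidence, z = 1.751.
n = (1.751 × 9.11 / 1.79)² = 79.42
Round up: n = 80.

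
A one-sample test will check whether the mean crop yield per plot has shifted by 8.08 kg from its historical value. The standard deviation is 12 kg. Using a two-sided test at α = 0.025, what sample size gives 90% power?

28

For a one-sample z-test, n = ((z_{α/2} + z_β)·σ/δ)².
z_{α/2} = 2.241 (two-sided α = 0.025); z_β = 1.282 (power 90% → β = 0.1).
n = (3.523 × 12 / 8.08)² = 27.38
Round up: n = 28.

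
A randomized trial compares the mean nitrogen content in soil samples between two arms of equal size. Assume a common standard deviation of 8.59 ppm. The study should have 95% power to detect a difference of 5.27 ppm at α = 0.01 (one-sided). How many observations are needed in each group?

For two equal groups, n per group = 2·((z_α + z_β)·σ/δ)².
z_α = 2.326; z_β = 1.645 (power 95%).
n = 2 × (3.971 × 8.59 / 5.27)² = 2 × 41.90 = 83.80
Round up: n = 84 per group.

84 per group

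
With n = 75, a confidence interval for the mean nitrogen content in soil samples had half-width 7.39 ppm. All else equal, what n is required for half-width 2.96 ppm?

468

Margin of error scales as 1/√n, so n₂ = n₁·(E₁/E₂)².
n₂ = 75 × (7.39/2.96)² = 75 × 6.233 = 467.47
Round up: n₂ = 468.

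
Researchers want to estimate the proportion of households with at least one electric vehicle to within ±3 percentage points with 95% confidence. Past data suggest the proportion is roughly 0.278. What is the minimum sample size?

For a proportion with margin E = 0.03 at 95% confidence, z = 1.960.
n = p̂(1−p̂)(z/E)² = 0.278 × 0.722 × (1.960/0.03)² = 856.75
Round up: n = 857.

857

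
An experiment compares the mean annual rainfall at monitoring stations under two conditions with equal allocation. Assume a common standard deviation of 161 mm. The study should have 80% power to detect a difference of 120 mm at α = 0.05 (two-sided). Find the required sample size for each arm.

For two equal groups, n per group = 2·((z_{α/2} + z_β)·σ/δ)².
z_{α/2} = 1.960; z_β = 0.842 (power 80%).
n = 2 × (2.802 × 161 / 120)² = 2 × 14.13 = 28.26
Round up: n = 29 per group.

29 per group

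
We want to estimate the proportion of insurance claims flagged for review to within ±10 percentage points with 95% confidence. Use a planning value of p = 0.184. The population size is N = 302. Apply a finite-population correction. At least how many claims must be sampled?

n = 49

For a proportion with margin E = 0.1 at 95% confidence, z = 1.960.
n = p̂(1−p̂)(z/E)² = 0.184 × 0.816 × (1.960/0.1)² = 57.68 — call this n₀.
Finite-population correction with N = 302: n = n₀ / (1 + (n₀−1)/N) = 57.68 / 1.188 = 48.55
Round up: n = 49.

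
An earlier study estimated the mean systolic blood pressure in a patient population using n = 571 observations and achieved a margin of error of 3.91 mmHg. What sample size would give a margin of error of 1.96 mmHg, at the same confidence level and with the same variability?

Margin of error scales as 1/√n, so n₂ = n₁·(E₁/E₂)².
n₂ = 571 × (3.91/1.96)² = 571 × 3.98 = 2272.58
Round up: n₂ = 2273.

n = 2273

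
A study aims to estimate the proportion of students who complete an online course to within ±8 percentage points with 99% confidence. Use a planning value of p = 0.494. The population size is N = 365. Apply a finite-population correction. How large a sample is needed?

For a proportion with margin E = 0.08 at 99% confidence, z = 2.576.
n = p̂(1−p̂)(z/E)² = 0.494 × 0.506 × (2.576/0.08)² = 259.17 — call this n₀.
Finite-population correction with N = 365: n = n₀ / (1 + (n₀−1)/N) = 259.17 / 1.707 = 151.83
Round up: n = 152.

152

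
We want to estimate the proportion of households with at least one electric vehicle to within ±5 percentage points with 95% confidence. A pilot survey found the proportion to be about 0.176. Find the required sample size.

223

For a proportion with margin E = 0.05 at 95% confidence, z = 1.960.
n = p̂(1−p̂)(z/E)² = 0.176 × 0.824 × (1.960/0.05)² = 222.85
Round up: n = 223.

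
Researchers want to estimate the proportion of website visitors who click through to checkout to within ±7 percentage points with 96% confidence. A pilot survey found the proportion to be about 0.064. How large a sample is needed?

52

For a proportion with margin E = 0.07 at 96% confidence, z = 2.054.
n = p̂(1−p̂)(z/E)² = 0.064 × 0.936 × (2.054/0.07)² = 51.58
Round up: n = 52.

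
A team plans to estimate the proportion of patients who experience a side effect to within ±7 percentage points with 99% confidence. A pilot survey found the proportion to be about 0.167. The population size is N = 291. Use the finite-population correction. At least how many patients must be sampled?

For a proportion with margin E = 0.07 at 99% confidence, z = 2.576.
n = p̂(1−p̂)(z/E)² = 0.167 × 0.833 × (2.576/0.07)² = 188.39 — call this n₀.
Finite-population correction with N = 291: n = n₀ / (1 + (n₀−1)/N) = 188.39 / 1.644 = 114.59
Round up: n = 115.

n = 115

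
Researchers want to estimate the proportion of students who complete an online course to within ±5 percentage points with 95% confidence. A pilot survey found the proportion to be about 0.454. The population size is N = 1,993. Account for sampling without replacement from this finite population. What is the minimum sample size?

For a proportion with margin E = 0.05 at 95% confidence, z = 1.960.
n = p̂(1−p̂)(z/E)² = 0.454 × 0.546 × (1.960/0.05)² = 380.91 — call this n₀.
Finite-population correction with N = 1,993: n = n₀ / (1 + (n₀−1)/N) = 380.91 / 1.191 = 319.82
Round up: n = 320.

320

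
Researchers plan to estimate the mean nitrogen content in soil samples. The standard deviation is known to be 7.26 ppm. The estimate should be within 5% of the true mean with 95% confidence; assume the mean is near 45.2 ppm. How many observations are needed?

40

For a mean, the margin of error is E = z·σ/√n, so n = (zσ/E)².
At 95% confidence, z = 1.960.
E = 5% of 45.2 = 2.26 ppm.
n = (1.960 × 7.26 / 2.26)² = 39.64
Round up: n = 40.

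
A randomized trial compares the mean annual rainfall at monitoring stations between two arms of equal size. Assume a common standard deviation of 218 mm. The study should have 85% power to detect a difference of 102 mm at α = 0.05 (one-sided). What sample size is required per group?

For two equal groups, n per group = 2·((z_α + z_β)·σ/δ)².
z_α = 1.645; z_β = 1.036 (power 85%).
n = 2 × (2.681 × 218 / 102)² = 2 × 32.83 = 65.66
Round up: n = 66 per group.

66 per group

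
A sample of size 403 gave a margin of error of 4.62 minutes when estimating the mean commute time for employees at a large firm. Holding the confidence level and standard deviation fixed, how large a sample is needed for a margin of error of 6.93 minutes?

Margin of error scales as 1/√n, so n₂ = n₁·(E₁/E₂)².
n₂ = 403 × (4.62/6.93)² = 403 × 0.4444 = 179.09
Round up: n₂ = 180.

n = 180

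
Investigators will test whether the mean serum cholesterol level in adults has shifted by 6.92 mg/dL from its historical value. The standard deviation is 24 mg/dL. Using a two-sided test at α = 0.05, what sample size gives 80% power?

95

For a one-sample z-test, n = ((z_{α/2} + z_β)·σ/δ)².
z_{α/2} = 1.960 (two-sided α = 0.05); z_β = 0.842 (power 80% → β = 0.2).
n = (2.802 × 24 / 6.92)² = 94.44
Round up: n = 95.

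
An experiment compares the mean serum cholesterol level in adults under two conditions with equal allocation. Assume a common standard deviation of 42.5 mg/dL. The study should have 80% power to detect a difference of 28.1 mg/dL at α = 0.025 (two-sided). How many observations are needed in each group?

44 per group

For two equal groups, n per group = 2·((z_{α/2} + z_β)·σ/δ)².
z_{α/2} = 2.241; z_β = 0.842 (power 80%).
n = 2 × (3.083 × 42.5 / 28.1)² = 2 × 21.74 = 43.48
Round up: n = 44 per group.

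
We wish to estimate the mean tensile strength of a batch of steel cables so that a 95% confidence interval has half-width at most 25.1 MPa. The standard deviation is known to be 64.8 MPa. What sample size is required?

For a mean, the margin of error is E = z·σ/√n, so n = (zσ/E)².
At 95% confidence, z = 1.960.
n = (1.960 × 64.8 / 25.1)² = 25.60
Round up: n = 26.

26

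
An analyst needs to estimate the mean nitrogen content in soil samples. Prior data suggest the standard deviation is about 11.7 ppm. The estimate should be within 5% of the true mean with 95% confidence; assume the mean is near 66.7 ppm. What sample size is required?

n = 48

For a mean, the margin of error is E = z·σ/√n, so n = (zσ/E)².
At 95% confidence, z = 1.960.
E = 5% of 66.7 = 3.335 ppm.
n = (1.960 × 11.7 / 3.335)² = 47.28
Round up: n = 48.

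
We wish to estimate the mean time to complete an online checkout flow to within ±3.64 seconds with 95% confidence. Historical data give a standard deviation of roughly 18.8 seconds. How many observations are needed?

For a mean, the margin of error is E = z·σ/√n, so n = (zσ/E)².
At 95% confidence, z = 1.960.
n = (1.960 × 18.8 / 3.64)² = 102.48
Round up: n = 103.

103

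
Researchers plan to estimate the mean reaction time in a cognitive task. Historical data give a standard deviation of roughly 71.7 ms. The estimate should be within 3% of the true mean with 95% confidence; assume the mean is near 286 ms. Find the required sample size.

For a mean, the margin of error is E = z·σ/√n, so n = (zσ/E)².
At 95% confidence, z = 1.960.
E = 3% of 286 = 8.58 ms.
n = (1.960 × 71.7 / 8.58)² = 268.27
Round up: n = 269.

269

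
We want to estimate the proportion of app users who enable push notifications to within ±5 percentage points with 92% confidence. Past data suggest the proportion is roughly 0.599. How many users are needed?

n = 295

For a proportion with margin E = 0.05 at 92% confidence, z = 1.751.
n = p̂(1−p̂)(z/E)² = 0.599 × 0.401 × (1.751/0.05)² = 294.58
Round up: n = 295.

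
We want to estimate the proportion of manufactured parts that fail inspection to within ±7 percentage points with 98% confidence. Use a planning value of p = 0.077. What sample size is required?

For a proportion with margin E = 0.07 at 98% confidence, z = 2.326.
n = p̂(1−p̂)(z/E)² = 0.077 × 0.923 × (2.326/0.07)² = 78.47
Round up: n = 79.

79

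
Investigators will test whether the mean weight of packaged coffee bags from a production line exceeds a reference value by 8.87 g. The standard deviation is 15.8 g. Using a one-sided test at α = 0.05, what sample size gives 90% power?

For a one-sample z-test, n = ((z_α + z_β)·σ/δ)².
z_α = 1.645 (one-sided α = 0.05); z_β = 1.282 (power 90% → β = 0.1).
n = (2.927 × 15.8 / 8.87)² = 27.18
Round up: n = 28.

28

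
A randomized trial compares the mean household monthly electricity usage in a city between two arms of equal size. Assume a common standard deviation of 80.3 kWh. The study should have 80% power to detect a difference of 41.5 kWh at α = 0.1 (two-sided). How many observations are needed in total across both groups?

For two equal groups, n per group = 2·((z_{α/2} + z_β)·σ/δ)².
z_{α/2} = 1.645; z_β = 0.842 (power 80%).
n = 2 × (2.487 × 80.3 / 41.5)² = 2 × 23.16 = 46.32
Round up: n = 47 per group.
Total across both groups: 2 × 47 = 94.

94 total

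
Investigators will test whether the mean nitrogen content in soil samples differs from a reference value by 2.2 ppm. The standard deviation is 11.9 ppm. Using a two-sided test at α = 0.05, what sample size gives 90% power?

For a one-sample z-test, n = ((z_{α/2} + z_β)·σ/δ)².
z_{α/2} = 1.960 (two-sided α = 0.05); z_β = 1.282 (power 90% → β = 0.1).
n = (3.242 × 11.9 / 2.2)² = 307.52
Round up: n = 308.

308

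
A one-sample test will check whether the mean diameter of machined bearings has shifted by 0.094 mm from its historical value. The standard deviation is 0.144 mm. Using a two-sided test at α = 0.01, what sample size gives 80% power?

n = 28

For a one-sample z-test, n = ((z_{α/2} + z_β)·σ/δ)².
z_{α/2} = 2.576 (two-sided α = 0.01); z_β = 0.842 (power 80% → β = 0.2).
n = (3.418 × 0.144 / 0.094)² = 27.42
Round up: n = 28.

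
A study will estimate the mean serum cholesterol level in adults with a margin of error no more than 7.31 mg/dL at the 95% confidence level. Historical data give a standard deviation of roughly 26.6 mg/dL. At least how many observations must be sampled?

51

For a mean, the margin of error is E = z·σ/√n, so n = (zσ/E)².
At 95% confidence, z = 1.960.
n = (1.960 × 26.6 / 7.31)² = 50.87
Round up: n = 51.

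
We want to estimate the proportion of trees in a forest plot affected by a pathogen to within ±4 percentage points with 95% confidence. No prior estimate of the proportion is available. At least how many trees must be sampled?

For a proportion with margin E = 0.04 at 95% confidence, z = 1.960.
With no prior estimate, use p = 0.5, which maximizes p(1−p) at 0.25.
n = 0.25 × (z/E)² = 0.25 × (1.960/0.04)² = 600.25
Round up: n = 601.

601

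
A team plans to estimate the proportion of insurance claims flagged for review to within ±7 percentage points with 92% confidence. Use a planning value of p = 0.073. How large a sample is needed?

For a proportion with margin E = 0.07 at 92% confidence, z = 1.751.
n = p̂(1−p̂)(z/E)² = 0.073 × 0.927 × (1.751/0.07)² = 42.34
Round up: n = 43.

43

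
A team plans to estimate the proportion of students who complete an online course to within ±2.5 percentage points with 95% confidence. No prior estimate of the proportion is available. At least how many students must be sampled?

n = 1537

For a proportion with margin E = 0.025 at 95% confidence, z = 1.960.
With no prior estimate, use p = 0.5, which maximizes p(1−p) at 0.25.
n = 0.25 × (z/E)² = 0.25 × (1.960/0.025)² = 1536.64
Round up: n = 1537.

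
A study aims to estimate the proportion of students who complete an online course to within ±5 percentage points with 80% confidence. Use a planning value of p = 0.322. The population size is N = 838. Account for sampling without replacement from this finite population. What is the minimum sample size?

For a proportion with margin E = 0.05 at 80% confidence, z = 1.282.
n = p̂(1−p̂)(z/E)² = 0.322 × 0.678 × (1.282/0.05)² = 143.52 — call this n₀.
Finite-population correction with N = 838: n = n₀ / (1 + (n₀−1)/N) = 143.52 / 1.17 = 122.67
Round up: n = 123.

123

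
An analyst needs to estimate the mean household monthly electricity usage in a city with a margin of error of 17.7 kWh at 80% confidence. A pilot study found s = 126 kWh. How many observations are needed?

For a mean, the margin of error is E = z·σ/√n, so n = (zσ/E)².
At 80% confidence, z = 1.282.
n = (1.282 × 126 / 17.7)² = 83.29
Round up: n = 84.

n = 84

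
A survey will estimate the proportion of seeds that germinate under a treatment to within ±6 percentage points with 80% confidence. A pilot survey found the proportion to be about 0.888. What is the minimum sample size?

46

For a proportion with margin E = 0.06 at 80% confidence, z = 1.282.
n = p̂(1−p̂)(z/E)² = 0.888 × 0.112 × (1.282/0.06)² = 45.41
Round up: n = 46.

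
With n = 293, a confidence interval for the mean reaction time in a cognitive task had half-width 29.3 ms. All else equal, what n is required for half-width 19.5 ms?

Margin of error scales as 1/√n, so n₂ = n₁·(E₁/E₂)².
n₂ = 293 × (29.3/19.5)² = 293 × 2.258 = 661.59
Round up: n₂ = 662.

662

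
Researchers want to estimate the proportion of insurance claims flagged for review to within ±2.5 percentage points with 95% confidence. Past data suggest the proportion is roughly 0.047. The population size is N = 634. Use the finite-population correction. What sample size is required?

For a proportion with margin E = 0.025 at 95% confidence, z = 1.960.
n = p̂(1−p̂)(z/E)² = 0.047 × 0.953 × (1.960/0.025)² = 275.31 — call this n₀.
Finite-population correction with N = 634: n = n₀ / (1 + (n₀−1)/N) = 275.31 / 1.433 = 192.12
Round up: n = 193.

n = 193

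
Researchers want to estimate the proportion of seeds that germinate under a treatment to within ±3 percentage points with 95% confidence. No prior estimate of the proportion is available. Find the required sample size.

1068

For a proportion with margin E = 0.03 at 95% confidence, z = 1.960.
With no prior estimate, use p = 0.5, which maximizes p(1−p) at 0.25.
n = 0.25 × (z/E)² = 0.25 × (1.960/0.03)² = 1067.11
Round up: n = 1068.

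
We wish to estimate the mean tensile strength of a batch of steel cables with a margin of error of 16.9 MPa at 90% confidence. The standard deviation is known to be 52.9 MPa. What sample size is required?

For a mean, the margin of error is E = z·σ/√n, so n = (zσ/E)².
At 90% confidence, z = 1.645.
n = (1.645 × 52.9 / 16.9)² = 26.51
Round up: n = 27.

n = 27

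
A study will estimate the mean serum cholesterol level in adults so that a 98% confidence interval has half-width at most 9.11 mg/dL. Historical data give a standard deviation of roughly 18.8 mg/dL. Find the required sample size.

24

For a mean, the margin of error is E = z·σ/√n, so n = (zσ/E)².
At 98% confidence, z = 2.326.
n = (2.326 × 18.8 / 9.11)² = 23.04
Round up: n = 24.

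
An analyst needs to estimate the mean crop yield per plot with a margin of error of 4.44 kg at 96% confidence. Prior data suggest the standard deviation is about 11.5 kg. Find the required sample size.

n = 29

For a mean, the margin of error is E = z·σ/√n, so n = (zσ/E)².
At 96% confidence, z = 2.054.
n = (2.054 × 11.5 / 4.44)² = 28.30
Round up: n = 29.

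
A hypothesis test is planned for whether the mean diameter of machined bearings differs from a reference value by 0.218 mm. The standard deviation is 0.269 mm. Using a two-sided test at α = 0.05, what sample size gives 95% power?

For a one-sample z-test, n = ((z_{α/2} + z_β)·σ/δ)².
z_{α/2} = 1.960 (two-sided α = 0.05); z_β = 1.645 (power 95% → β = 0.05).
n = (3.605 × 0.269 / 0.218)² = 19.79
Round up: n = 20.

20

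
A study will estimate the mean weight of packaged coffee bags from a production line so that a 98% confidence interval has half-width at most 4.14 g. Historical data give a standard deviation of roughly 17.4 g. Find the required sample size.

96

For a mean, the margin of error is E = z·σ/√n, so n = (zσ/E)².
At 98% confidence, z = 2.326.
n = (2.326 × 17.4 / 4.14)² = 95.57
Round up: n = 96.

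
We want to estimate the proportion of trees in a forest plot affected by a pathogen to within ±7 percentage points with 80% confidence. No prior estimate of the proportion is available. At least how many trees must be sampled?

For a proportion with margin E = 0.07 at 80% confidence, z = 1.282.
With no prior estimate, use p = 0.5, which maximizes p(1−p) at 0.25.
n = 0.25 × (z/E)² = 0.25 × (1.282/0.07)² = 83.85
Round up: n = 84.

n = 84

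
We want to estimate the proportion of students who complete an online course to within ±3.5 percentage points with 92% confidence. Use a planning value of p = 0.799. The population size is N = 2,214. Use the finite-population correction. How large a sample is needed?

n = 341

For a proportion with margin E = 0.035 at 92% confidence, z = 1.751.
n = p̂(1−p̂)(z/E)² = 0.799 × 0.201 × (1.751/0.035)² = 401.96 — call this n₀.
Finite-population correction with N = 2,214: n = n₀ / (1 + (n₀−1)/N) = 401.96 / 1.181 = 340.36
Round up: n = 341.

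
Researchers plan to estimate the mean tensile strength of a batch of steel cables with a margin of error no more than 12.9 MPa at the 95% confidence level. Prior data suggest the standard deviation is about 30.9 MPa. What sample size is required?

n = 23

For a mean, the margin of error is E = z·σ/√n, so n = (zσ/E)².
At 95% confidence, z = 1.960.
n = (1.960 × 30.9 / 12.9)² = 22.04
Round up: n = 23.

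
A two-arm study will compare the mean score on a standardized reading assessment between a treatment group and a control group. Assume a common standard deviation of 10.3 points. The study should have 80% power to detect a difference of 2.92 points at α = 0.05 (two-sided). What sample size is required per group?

196 per group

For two equal groups, n per group = 2·((z_{α/2} + z_β)·σ/δ)².
z_{α/2} = 1.960; z_β = 0.842 (power 80%).
n = 2 × (2.802 × 10.3 / 2.92)² = 2 × 97.69 = 195.38
Round up: n = 196 per group.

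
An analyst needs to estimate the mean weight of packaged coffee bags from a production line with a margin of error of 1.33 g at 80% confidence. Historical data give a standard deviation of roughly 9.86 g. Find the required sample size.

For a mean, the margin of error is E = z·σ/√n, so n = (zσ/E)².
At 80% confidence, z = 1.282.
n = (1.282 × 9.86 / 1.33)² = 90.33
Round up: n = 91.

n = 91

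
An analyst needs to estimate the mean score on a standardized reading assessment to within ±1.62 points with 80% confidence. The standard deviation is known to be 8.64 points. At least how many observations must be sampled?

For a mean, the margin of error is E = z·σ/√n, so n = (zσ/E)².
At 80% confidence, z = 1.282.
n = (1.282 × 8.64 / 1.62)² = 46.75
Round up: n = 47.

47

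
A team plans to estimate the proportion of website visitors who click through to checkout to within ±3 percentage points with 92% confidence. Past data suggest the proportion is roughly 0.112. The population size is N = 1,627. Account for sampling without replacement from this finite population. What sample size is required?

n = 281

For a proportion with margin E = 0.03 at 92% confidence, z = 1.751.
n = p̂(1−p̂)(z/E)² = 0.112 × 0.888 × (1.751/0.03)² = 338.81 — call this n₀.
Finite-population correction with N = 1,627: n = n₀ / (1 + (n₀−1)/N) = 338.81 / 1.208 = 280.47
Round up: n = 281.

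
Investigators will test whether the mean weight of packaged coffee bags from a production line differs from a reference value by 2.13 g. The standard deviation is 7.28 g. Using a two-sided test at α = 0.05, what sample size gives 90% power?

For a one-sample z-test, n = ((z_{α/2} + z_β)·σ/δ)².
z_{α/2} = 1.960 (two-sided α = 0.05); z_β = 1.282 (power 90% → β = 0.1).
n = (3.242 × 7.28 / 2.13)² = 122.78
Round up: n = 123.

n = 123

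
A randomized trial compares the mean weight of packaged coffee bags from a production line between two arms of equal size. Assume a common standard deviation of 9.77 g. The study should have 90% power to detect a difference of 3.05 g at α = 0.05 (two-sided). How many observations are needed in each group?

216 per group

For two equal groups, n per group = 2·((z_{α/2} + z_β)·σ/δ)².
z_{α/2} = 1.960; z_β = 1.282 (power 90%).
n = 2 × (3.242 × 9.77 / 3.05)² = 2 × 107.85 = 215.70
Round up: n = 216 per group.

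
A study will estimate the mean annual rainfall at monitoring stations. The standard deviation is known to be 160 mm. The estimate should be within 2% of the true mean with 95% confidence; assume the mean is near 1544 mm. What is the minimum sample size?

For a mean, the margin of error is E = z·σ/√n, so n = (zσ/E)².
At 95% confidence, z = 1.960.
E = 2% of 1544 = 30.88 mm.
n = (1.960 × 160 / 30.88)² = 103.13
Round up: n = 104.

104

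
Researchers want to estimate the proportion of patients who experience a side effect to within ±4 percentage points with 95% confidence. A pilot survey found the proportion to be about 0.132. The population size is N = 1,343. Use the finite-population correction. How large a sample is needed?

n = 229

For a proportion with margin E = 0.04 at 95% confidence, z = 1.960.
n = p̂(1−p̂)(z/E)² = 0.132 × 0.868 × (1.960/0.04)² = 275.10 — call this n₀.
Finite-population correction with N = 1,343: n = n₀ / (1 + (n₀−1)/N) = 275.10 / 1.204 = 228.49
Round up: n = 229.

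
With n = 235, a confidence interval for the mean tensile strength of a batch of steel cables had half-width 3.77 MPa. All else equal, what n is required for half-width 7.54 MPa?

59

Margin of error scales as 1/√n, so n₂ = n₁·(E₁/E₂)².
n₂ = 235 × (3.77/7.54)² = 235 × 0.25 = 58.75
Round up: n₂ = 59.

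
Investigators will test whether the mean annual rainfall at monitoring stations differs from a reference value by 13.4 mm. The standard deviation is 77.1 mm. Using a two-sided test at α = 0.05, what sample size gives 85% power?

For a one-sample z-test, n = ((z_{α/2} + z_β)·σ/δ)².
z_{α/2} = 1.960 (two-sided α = 0.05); z_β = 1.036 (power 85% → β = 0.15).
n = (2.996 × 77.1 / 13.4)² = 297.15
Round up: n = 298.

n = 298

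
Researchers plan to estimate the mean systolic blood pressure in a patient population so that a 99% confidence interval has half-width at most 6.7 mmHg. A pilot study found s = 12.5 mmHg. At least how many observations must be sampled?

For a mean, the margin of error is E = z·σ/√n, so n = (zσ/E)².
At 99% confidence, z = 2.576.
n = (2.576 × 12.5 / 6.7)² = 23.10
Round up: n = 24.

24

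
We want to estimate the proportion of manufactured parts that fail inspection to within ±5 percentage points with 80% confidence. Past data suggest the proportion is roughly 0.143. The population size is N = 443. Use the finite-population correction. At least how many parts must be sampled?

69

For a proportion with margin E = 0.05 at 80% confidence, z = 1.282.
n = p̂(1−p̂)(z/E)² = 0.143 × 0.857 × (1.282/0.05)² = 80.57 — call this n₀.
Finite-population correction with N = 443: n = n₀ / (1 + (n₀−1)/N) = 80.57 / 1.18 = 68.28
Round up: n = 69.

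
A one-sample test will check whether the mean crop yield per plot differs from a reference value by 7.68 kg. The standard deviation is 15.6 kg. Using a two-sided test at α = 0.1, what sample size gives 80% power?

n = 26

For a one-sample z-test, n = ((z_{α/2} + z_β)·σ/δ)².
z_{α/2} = 1.645 (two-sided α = 0.1); z_β = 0.842 (power 80% → β = 0.2).
n = (2.487 × 15.6 / 7.68)² = 25.52
Round up: n = 26.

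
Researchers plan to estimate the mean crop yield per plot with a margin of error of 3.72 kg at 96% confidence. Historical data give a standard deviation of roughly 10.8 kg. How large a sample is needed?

For a mean, the margin of error is E = z·σ/√n, so n = (zσ/E)².
At 96% confidence, z = 2.054.
n = (2.054 × 10.8 / 3.72)² = 35.56
Round up: n = 36.

36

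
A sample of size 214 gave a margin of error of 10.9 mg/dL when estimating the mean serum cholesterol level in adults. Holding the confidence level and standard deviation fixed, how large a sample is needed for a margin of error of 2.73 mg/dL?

3412

Margin of error scales as 1/√n, so n₂ = n₁·(E₁/E₂)².
n₂ = 214 × (10.9/2.73)² = 214 × 15.94 = 3411.16
Round up: n₂ = 3412.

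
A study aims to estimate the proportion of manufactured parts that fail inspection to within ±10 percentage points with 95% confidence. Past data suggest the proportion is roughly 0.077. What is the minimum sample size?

n = 28

For a proportion with margin E = 0.1 at 95% confidence, z = 1.960.
n = p̂(1−p̂)(z/E)² = 0.077 × 0.923 × (1.960/0.1)² = 27.30
Round up: n = 28.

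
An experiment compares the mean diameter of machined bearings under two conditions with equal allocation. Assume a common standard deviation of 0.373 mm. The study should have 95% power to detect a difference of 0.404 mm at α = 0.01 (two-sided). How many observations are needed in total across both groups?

For two equal groups, n per group = 2·((z_{α/2} + z_β)·σ/δ)².
z_{α/2} = 2.576; z_β = 1.645 (power 95%).
n = 2 × (4.221 × 0.373 / 0.404)² = 2 × 15.19 = 30.38
Round up: n = 31 per group.
Total across both groups: 2 × 31 = 62.

62 total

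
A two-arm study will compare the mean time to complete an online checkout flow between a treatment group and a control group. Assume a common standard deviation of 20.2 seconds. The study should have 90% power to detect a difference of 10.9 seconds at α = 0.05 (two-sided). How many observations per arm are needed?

For two equal groups, n per group = 2·((z_{α/2} + z_β)·σ/δ)².
z_{α/2} = 1.960; z_β = 1.282 (power 90%).
n = 2 × (3.242 × 20.2 / 10.9)² = 2 × 36.10 = 72.20
Round up: n = 73 per group.

73 per group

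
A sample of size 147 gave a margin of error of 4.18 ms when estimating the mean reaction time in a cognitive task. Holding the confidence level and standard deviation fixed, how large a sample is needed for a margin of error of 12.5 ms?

Margin of error scales as 1/√n, so n₂ = n₁·(E₁/E₂)².
n₂ = 147 × (4.18/12.5)² = 147 × 0.1118 = 16.43
Round up: n₂ = 17.

n = 17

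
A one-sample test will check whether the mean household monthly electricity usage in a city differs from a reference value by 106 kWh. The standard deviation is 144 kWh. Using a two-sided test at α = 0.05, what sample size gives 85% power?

For a one-sample z-test, n = ((z_{α/2} + z_β)·σ/δ)².
z_{α/2} = 1.960 (two-sided α = 0.05); z_β = 1.036 (power 85% → β = 0.15).
n = (2.996 × 144 / 106)² = 16.57
Round up: n = 17.

17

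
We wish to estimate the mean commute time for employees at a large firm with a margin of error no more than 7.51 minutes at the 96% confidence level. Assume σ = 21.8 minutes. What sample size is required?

n = 36

For a mean, the margin of error is E = z·σ/√n, so n = (zσ/E)².
At 96% confidence, z = 2.054.
n = (2.054 × 21.8 / 7.51)² = 35.55
Round up: n = 36.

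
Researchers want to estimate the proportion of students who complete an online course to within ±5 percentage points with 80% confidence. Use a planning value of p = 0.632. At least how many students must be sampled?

For a proportion with margin E = 0.05 at 80% confidence, z = 1.282.
n = p̂(1−p̂)(z/E)² = 0.632 × 0.368 × (1.282/0.05)² = 152.90
Round up: n = 153.

n = 153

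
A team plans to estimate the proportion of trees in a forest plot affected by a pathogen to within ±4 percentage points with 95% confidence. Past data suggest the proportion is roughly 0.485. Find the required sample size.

600

For a proportion with margin E = 0.04 at 95% confidence, z = 1.960.
n = p̂(1−p̂)(z/E)² = 0.485 × 0.515 × (1.960/0.04)² = 599.71
Round up: n = 600.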